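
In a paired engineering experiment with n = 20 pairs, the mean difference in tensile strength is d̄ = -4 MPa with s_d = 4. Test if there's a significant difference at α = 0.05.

t = d̄/(s_d/√n) = -4/(4/√20) = -4.472. df = 19, critical t = ±2.093. Reject H₀.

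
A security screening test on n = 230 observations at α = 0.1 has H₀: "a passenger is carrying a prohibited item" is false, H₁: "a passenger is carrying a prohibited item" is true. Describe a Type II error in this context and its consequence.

Type II error: failing to reject H₀ when it is false — concluding that a passenger is carrying a prohibited item is not supported when in fact it is. Consequence: letting a prohibited item through — security breach.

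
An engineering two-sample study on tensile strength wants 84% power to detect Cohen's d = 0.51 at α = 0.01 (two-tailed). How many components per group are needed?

z_{α/2} = 2.576, z_β = Φ⁻¹(0.84) = 0.994. For medium effect (d = 0.51): n per group = 2(z_{α/2} + z_β)²/d² = 2(2.576 + 0.994)²/0.51² = 98.0 → 98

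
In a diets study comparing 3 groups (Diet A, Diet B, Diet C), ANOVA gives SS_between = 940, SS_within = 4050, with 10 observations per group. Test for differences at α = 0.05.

df_between = 2, df_within = 27. F = MS_between/MS_within = 470.0/150.0 = 3.133. F_crit ≈ 3.354. Fail to reject H₀.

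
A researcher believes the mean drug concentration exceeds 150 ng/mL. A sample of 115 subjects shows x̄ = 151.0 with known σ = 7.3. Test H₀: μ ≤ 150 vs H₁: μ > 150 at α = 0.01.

z = 1.469. Critical value: 2.33. Fail to reject H₀.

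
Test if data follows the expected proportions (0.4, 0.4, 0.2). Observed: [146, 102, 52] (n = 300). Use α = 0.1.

Expected: [120.0, 120.0, 60.0]. χ² = 9.4. df = 2, critical = 4.605. Reject H₀.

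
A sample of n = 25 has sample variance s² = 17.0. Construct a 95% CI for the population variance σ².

df = 24. χ²_{0.025} = 39.364, χ²_{0.975} = 12.401. CI for σ² = ((n-1)s²/χ²_{α/2}, (n-1)s²/χ²_{1-α/2}) = (24·17.0/39.364, 24·17.0/12.401) = (10.36, 32.9)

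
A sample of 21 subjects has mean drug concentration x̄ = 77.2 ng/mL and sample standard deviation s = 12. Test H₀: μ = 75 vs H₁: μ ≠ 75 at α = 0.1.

t = (x̄ - μ₀)/(s/√n) = (77.2 - 75)/(12/√21) = 0.84. df = 20, critical t = ±1.725. Fail to reject H₀.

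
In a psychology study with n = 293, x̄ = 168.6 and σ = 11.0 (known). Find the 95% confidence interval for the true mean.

CI = x̄ ± z*(σ/√n) = 168.6 ± 1.96(11.0/√293) = 168.6 ± 1.26 = (167.34, 169.86)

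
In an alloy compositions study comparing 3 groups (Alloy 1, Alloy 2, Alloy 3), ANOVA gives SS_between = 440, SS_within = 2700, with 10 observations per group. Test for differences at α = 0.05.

df_between = 2, df_within = 27. F = MS_between/MS_within = 220.0/100.0 = 2.2. F_crit ≈ 3.354. Fail to reject H₀.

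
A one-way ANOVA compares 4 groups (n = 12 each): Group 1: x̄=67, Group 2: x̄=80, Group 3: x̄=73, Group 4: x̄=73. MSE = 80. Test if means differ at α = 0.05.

Grand mean = 73.25. SS_between = 1017.0, MS_between = 339.0. F = 4.237, F_crit ≈ 2.816. Reject H₀.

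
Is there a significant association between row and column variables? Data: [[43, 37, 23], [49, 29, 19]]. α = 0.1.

χ² = 1.563. df = 2, critical = 4.605. Fail to reject H₀. No evidence of dependence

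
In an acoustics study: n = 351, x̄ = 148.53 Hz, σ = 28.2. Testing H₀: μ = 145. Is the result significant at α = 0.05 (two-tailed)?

z = (148.53 - 145)/(28.2/√351) = 2.345. Since |z| > 1.96, significant at α = 0.05.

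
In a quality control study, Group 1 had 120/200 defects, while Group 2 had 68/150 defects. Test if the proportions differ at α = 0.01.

p̂₁ = 0.6, p̂₂ = 0.453, pooled p̂ = 0.537. z = 2.723. Critical: ±2.576. Reject H₀.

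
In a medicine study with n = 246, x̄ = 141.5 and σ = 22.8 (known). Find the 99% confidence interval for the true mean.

CI = x̄ ± z*(σ/√n) = 141.5 ± 2.576(22.8/√246) = 141.5 ± 3.74 = (137.76, 145.24)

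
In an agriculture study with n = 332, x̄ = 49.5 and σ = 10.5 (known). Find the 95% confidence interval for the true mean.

CI = x̄ ± z*(σ/√n) = 49.5 ± 1.96(10.5/√332) = 49.5 ± 1.13 = (48.37, 50.63)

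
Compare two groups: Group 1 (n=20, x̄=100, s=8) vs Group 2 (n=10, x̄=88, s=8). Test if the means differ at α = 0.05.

Pooled sp = 8.0. t = 3.873, df = 28. Critical t = ±2.048. Reject H₀.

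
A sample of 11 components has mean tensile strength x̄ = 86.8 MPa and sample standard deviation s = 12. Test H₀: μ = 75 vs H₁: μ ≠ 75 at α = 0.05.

t = (x̄ - μ₀)/(s/√n) = (86.8 - 75)/(12/√11) = 3.261. df = 10, critical t = ±2.228. Reject H₀.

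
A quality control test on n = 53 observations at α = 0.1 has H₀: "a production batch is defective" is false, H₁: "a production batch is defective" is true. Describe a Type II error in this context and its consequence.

Type II error: failing to reject H₀ when it is false — concluding that a production batch is defective is not supported when in fact it is. Consequence: shipping a defective batch — faulty products reach customers.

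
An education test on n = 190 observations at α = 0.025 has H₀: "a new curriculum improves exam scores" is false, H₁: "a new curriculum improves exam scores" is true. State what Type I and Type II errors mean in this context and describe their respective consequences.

Type I (false positive): concluding that a new curriculum improves exam scores when it is not — adopting a curriculum that gives no real benefit — disruption for nothing. Type II (false negative): failing to conclude that a new curriculum improves exam scores when it is — keeping the old curriculum when the new one would have helped students. Which is costlier depends on domain priorities and is a judgement call rather than a statistical fact.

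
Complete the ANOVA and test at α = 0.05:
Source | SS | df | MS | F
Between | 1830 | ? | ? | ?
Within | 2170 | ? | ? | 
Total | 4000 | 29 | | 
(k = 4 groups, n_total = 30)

df_between = 3, df_within = 26. MS_between = 610.0, MS_within = 83.46. F = 7.309, F_crit ≈ 2.975. Reject H₀.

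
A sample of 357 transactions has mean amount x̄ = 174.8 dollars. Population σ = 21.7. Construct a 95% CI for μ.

CI = x̄ ± z*(σ/√n) = 174.8 ± 1.96(21.7/√357) = 174.8 ± 2.25 = (172.55, 177.05)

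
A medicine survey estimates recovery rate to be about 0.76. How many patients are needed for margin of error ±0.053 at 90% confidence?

n = z²p(1-p)/E² = 1.645²×0.76×0.24/0.053² = 175.7 → n = 176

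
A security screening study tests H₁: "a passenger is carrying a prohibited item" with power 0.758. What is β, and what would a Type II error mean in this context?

β = 1 - power = 1 - 0.758 = 0.242. A Type II error is failing to reject H₀ when H₀ is false (false negative) — here, failing to conclude that a passenger is carrying a prohibited item when in fact it is true. Consequence: letting a prohibited item through — security breach.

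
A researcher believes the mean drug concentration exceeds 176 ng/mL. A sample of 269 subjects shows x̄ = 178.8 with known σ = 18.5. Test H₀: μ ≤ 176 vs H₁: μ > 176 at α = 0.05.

z = 2.482. Critical value: 1.645. Reject H₀.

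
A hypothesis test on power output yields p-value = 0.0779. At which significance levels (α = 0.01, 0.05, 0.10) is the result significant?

p = 0.0779. Significant at: α = 0.1.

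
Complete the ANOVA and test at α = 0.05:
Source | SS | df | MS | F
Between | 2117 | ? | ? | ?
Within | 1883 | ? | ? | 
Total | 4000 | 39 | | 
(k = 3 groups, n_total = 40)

df_between = 2, df_within = 37. MS_between = 1058.5, MS_within = 50.89. F = 20.799, F_crit ≈ 3.252. Reject H₀.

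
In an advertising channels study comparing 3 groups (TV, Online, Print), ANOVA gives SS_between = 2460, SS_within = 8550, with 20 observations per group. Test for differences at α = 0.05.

df_between = 2, df_within = 57. F = MS_between/MS_within = 1230.0/150.0 = 8.2. F_crit ≈ 3.159. Reject H₀. At least one mean differs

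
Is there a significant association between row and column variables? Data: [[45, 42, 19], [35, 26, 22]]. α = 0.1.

χ² = 2.472. df = 2, critical = 4.605. Fail to reject H₀. No evidence of dependence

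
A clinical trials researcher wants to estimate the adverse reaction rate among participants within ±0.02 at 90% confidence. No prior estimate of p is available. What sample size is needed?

Conservative approach: use p = 0.5 (maximizes p(1-p) = 0.25). n = z²(0.25)/E² = 1.645²×0.25/0.02² = 1691.3 → n = 1692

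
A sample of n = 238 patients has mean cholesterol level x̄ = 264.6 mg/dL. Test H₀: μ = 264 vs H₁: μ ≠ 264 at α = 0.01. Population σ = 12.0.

z = (x̄ - μ₀)/(σ/√n) = (264.6 - 264)/(12.0/√238) = 0.771. Critical value: ±2.576. Since |0.771| ≤ 2.576, Fail to reject H₀.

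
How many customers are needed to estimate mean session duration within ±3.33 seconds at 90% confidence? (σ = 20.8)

n = (z*σ/E)² = (1.645×20.8/3.33)² = 105.6 → n = 106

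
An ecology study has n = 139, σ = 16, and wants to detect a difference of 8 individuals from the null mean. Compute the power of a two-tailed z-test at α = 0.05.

SE = σ/√n = 16/√139 = 1.357. Non-centrality λ = d/SE = 8/1.357 = 5.895. Power ≈ Φ(λ - z_{α/2}) = Φ(5.895 - 1.96) = Φ(3.935) = 1.0.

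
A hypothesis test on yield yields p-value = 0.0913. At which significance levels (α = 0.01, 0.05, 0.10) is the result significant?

p = 0.0913. Significant at: α = 0.1.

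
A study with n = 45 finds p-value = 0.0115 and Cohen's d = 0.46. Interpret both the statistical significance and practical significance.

Statistically significant (p = 0.0115 < 0.05). Cohen's d = 0.46 indicates a small effect size. Both statistical and practical significance should be considered.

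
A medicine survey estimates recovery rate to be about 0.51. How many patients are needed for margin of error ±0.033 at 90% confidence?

n = z²p(1-p)/E² = 1.645²×0.51×0.49/0.033² = 621.0 → n = 621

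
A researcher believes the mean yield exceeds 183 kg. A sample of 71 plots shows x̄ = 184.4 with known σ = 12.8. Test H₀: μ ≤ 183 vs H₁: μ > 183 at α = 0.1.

z = 0.922. Critical value: 1.28. Fail to reject H₀.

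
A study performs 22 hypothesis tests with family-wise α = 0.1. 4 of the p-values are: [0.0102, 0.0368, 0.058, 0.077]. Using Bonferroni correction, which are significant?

Bonferroni α = 0.1/22 = 0.00455. None of the given p-values are significant.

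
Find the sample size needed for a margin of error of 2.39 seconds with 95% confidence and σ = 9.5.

n = (z*σ/E)² = (1.96×9.5/2.39)² = 60.7 → n = 61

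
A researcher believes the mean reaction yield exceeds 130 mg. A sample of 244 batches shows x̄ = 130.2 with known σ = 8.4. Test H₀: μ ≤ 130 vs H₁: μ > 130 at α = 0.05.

z = 0.372. Critical value: 1.645. Fail to reject H₀.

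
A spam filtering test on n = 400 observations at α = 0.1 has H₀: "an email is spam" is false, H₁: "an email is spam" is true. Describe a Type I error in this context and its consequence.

Type I error: rejecting H₀ when it is true — concluding that an email is spam when in fact it is not. Consequence: a legitimate email is sent to the spam folder and the user misses it.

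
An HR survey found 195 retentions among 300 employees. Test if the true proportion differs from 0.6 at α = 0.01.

p̂ = 0.65, p₀ = 0.6. z = (p̂ - p₀)/√(p₀(1-p₀)/n) = 1.768. Critical: ±2.576. Fail to reject H₀.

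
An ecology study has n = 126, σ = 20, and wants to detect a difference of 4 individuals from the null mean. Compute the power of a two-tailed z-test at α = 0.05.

SE = σ/√n = 20/√126 = 1.782. Non-centrality λ = d/SE = 4/1.782 = 2.245. Power ≈ Φ(λ - z_{α/2}) = Φ(2.245 - 1.96) = Φ(0.285) = 0.612.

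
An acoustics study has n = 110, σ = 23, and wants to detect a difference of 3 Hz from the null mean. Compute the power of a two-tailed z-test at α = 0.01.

SE = σ/√n = 23/√110 = 2.193. Non-centrality λ = d/SE = 3/2.193 = 1.368. Power ≈ Φ(λ - z_{α/2}) = Φ(1.368 - 2.576) = Φ(-1.208) = 0.114.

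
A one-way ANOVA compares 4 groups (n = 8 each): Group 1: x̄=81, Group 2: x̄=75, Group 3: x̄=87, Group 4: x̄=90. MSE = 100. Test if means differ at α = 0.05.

Grand mean = 83.25. SS_between = 1062.0, MS_between = 354.0. F = 3.54, F_crit ≈ 2.947. Reject H₀.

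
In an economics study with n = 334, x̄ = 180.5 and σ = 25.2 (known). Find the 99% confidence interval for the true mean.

CI = x̄ ± z*(σ/√n) = 180.5 ± 2.576(25.2/√334) = 180.5 ± 3.55 = (176.95, 184.05)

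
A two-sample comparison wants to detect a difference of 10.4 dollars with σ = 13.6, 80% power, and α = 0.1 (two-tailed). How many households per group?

n per group = 2(z_α/2 + z_β)²σ²/d² = 2×(1.645 + 0.84)²×13.6²/10.4² = 21.1 → n = 22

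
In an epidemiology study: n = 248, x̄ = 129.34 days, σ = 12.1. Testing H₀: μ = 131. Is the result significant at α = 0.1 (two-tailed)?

z = (129.34 - 131)/(12.1/√248) = -2.16. Since |z| > 1.645, significant at α = 0.1.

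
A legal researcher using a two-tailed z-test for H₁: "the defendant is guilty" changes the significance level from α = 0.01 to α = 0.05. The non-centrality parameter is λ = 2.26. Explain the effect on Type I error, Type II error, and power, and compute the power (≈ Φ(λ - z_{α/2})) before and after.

Increasing α from 0.01 to 0.05:
• Type I error rate increases (α is the Type I rate by definition).
• Critical value moves from z_{α/2} = 2.576 to 1.96, so power = Φ(λ - z_{α/2}) goes from Φ(2.26 - 2.576) = 0.376 to Φ(2.26 - 1.96) = 0.618.
• Type II error rate β = 1 - power therefore decreases (0.624 → 0.382).
Appropriate when false negatives are costly — here, acquitting a guilty person.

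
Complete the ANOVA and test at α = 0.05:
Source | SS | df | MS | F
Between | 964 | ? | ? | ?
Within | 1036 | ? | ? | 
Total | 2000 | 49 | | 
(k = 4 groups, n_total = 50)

df_between = 3, df_within = 46. MS_between = 321.33, MS_within = 22.52. F = 14.268, F_crit ≈ 2.807. Reject H₀.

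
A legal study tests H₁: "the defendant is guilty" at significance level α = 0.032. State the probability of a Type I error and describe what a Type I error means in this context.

P(Type I error) = α = 0.032. A Type I error is rejecting H₀ when H₀ is actually true (false positive) — here, concluding that the defendant is guilty when in fact this is not the case. Consequence: convicting an innocent person.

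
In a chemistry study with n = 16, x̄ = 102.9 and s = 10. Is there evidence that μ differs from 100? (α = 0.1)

t = (x̄ - μ₀)/(s/√n) = (102.9 - 100)/(10/√16) = 1.16. df = 15, critical t = ±1.753. Fail to reject H₀.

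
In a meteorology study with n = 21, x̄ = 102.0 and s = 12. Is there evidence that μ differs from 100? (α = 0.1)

t = (x̄ - μ₀)/(s/√n) = (102.0 - 100)/(12/√21) = 0.764. df = 20, critical t = ±1.725. Fail to reject H₀.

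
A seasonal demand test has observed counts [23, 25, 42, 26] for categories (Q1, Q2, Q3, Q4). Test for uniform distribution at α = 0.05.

Expected = 29 each. χ² = Σ(O-E)²/E = 7.931. df = 3, critical value = 7.815. Reject H₀.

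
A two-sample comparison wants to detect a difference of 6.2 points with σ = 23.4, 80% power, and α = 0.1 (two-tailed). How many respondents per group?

n per group = 2(z_α/2 + z_β)²σ²/d² = 2×(1.645 + 0.84)²×23.4²/6.2² = 175.9 → n = 176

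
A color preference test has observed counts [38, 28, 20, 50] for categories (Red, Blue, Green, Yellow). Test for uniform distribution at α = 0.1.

Expected = 34 each. χ² = Σ(O-E)²/E = 14.824. df = 3, critical value = 6.251. Reject H₀.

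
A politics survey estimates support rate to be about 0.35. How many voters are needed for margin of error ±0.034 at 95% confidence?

n = z²p(1-p)/E² = 1.96²×0.35×0.65/0.034² = 756.02 → n = 757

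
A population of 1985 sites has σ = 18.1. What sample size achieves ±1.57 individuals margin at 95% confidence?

Without FPC: n₀ = (1.96×18.1/1.57)² = 510.587. With FPC: n = n₀N/(n₀+N-1) = 406.3 → n = 407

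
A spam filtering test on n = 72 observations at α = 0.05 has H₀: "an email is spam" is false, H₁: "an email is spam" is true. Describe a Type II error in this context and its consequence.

Type II error: failing to reject H₀ when it is false — concluding that an email is spam is not supported when in fact it is. Consequence: a spam email lands in the inbox.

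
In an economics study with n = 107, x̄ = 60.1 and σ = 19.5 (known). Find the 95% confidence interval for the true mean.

CI = x̄ ± z*(σ/√n) = 60.1 ± 1.96(19.5/√107) = 60.1 ± 3.69 = (56.41, 63.79)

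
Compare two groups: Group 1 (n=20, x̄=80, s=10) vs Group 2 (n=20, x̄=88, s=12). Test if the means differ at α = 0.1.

Pooled sp = 11.05. t = -2.29, df = 38. Critical t = ±1.686. Reject H₀.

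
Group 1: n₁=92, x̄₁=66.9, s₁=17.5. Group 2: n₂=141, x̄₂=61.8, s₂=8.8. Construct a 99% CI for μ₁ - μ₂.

Difference = 5.1. SE = √(17.5²/92 + 8.8²/141) = 1.969. CI = (0.03, 10.17)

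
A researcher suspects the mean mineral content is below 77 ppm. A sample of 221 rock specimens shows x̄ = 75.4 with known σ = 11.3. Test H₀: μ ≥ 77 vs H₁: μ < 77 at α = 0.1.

z = -2.105. Critical value: -1.28. Reject H₀.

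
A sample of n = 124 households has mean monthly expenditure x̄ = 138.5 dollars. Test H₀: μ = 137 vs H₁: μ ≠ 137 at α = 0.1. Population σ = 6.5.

z = (x̄ - μ₀)/(σ/√n) = (138.5 - 137)/(6.5/√124) = 2.57. Critical value: ±1.645. Since |2.57| > 1.645, Reject H₀.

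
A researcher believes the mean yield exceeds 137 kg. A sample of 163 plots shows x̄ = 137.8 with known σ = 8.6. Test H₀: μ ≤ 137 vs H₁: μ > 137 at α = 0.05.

z = 1.188. Critical value: 1.645. Fail to reject H₀.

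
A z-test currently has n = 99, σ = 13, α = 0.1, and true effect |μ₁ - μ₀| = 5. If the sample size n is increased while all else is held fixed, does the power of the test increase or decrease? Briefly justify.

Power increases: a larger n shrinks the standard error σ/√n, moving the sampling distribution under H₁ further from the critical value.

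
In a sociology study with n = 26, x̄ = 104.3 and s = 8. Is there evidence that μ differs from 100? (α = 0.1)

t = (x̄ - μ₀)/(s/√n) = (104.3 - 100)/(8/√26) = 2.741. df = 25, critical t = ±1.708. Reject H₀.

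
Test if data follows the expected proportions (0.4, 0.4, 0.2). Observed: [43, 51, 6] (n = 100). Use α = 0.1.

Expected: [40.0, 40.0, 20.0]. χ² = 13.05. df = 2, critical = 4.605. Reject H₀.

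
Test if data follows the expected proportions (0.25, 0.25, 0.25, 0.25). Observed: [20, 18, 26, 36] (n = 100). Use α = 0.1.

Expected: [25.0, 25.0, 25.0, 25.0]. χ² = 7.84. df = 3, critical = 6.251. Reject H₀.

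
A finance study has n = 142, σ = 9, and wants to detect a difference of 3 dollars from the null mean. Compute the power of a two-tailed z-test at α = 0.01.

SE = σ/√n = 9/√142 = 0.755. Non-centrality λ = d/SE = 3/0.755 = 3.972. Power ≈ Φ(λ - z_{α/2}) = Φ(3.972 - 2.576) = Φ(1.396) = 0.919.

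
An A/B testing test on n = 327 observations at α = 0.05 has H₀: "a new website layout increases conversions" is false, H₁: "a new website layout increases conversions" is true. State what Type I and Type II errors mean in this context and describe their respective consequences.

Type I (false positive): concluding that a new website layout increases conversions when it is not — rolling out a layout that doesn't actually help — wasted engineering effort. Type II (false negative): failing to conclude that a new website layout increases conversions when it is — discarding a layout that would have improved conversions — lost revenue. Which is costlier depends on domain priorities and is a judgement call rather than a statistical fact.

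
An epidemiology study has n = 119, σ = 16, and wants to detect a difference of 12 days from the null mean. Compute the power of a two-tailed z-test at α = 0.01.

SE = σ/√n = 16/√119 = 1.467. Non-centrality λ = d/SE = 12/1.467 = 8.182. Power ≈ Φ(λ - z_{α/2}) = Φ(8.182 - 2.576) = Φ(5.606) = 1.0.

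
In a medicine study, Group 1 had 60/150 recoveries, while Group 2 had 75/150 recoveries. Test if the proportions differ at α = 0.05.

p̂₁ = 0.4, p̂₂ = 0.5, pooled p̂ = 0.45. z = -1.741. Critical: ±1.96. Fail to reject H₀.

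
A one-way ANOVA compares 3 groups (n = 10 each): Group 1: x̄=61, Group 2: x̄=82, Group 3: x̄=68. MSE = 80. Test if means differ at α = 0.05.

Grand mean = 70.33. SS_between = 2286.67, MS_between = 1143.33. F = 14.292, F_crit ≈ 3.354. Reject H₀.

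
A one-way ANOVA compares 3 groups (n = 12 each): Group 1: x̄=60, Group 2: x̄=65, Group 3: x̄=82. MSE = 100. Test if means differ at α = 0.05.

Grand mean = 69.0. SS_between = 3192.0, MS_between = 1596.0. F = 15.96, F_crit ≈ 3.285. Reject H₀.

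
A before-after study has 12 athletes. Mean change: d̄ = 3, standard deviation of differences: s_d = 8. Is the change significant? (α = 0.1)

t = d̄/(s_d/√n) = 3/(8/√12) = 1.299. df = 11, critical t = ±1.796. Fail to reject H₀.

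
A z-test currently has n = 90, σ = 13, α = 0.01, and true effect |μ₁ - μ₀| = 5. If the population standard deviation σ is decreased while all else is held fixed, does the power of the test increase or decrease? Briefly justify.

Power increases: a smaller σ shrinks the standard error σ/√n, moving the sampling distribution under H₁ further from the critical value.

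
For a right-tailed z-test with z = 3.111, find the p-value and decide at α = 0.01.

p = P(Z > 3.111) = 1 - Φ(3.111) ≈ 0.0009. Since p < 0.01, reject H₀ (significant) at α = 0.01.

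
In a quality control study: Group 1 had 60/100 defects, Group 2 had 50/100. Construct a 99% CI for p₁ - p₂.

p̂₁ = 0.6, p̂₂ = 0.5. Difference = 0.1. CI = (-0.08, 0.28)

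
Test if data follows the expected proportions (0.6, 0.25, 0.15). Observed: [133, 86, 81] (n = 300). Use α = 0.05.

Expected: [180.0, 75.0, 45.0]. χ² = 42.686. df = 2, critical = 5.991. Reject H₀.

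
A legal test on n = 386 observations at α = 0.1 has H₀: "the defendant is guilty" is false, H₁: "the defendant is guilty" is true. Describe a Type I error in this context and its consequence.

Type I error: rejecting H₀ when it is true — concluding that the defendant is guilty when in fact it is not. Consequence: convicting an innocent person.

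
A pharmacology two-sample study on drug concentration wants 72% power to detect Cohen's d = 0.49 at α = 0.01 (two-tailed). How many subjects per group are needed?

z_{α/2} = 2.576, z_β = Φ⁻¹(0.72) = 0.583. For small effect (d = 0.49): n per group = 2(z_{α/2} + z_β)²/d² = 2(2.576 + 0.583)²/0.49² = 83.1 → 84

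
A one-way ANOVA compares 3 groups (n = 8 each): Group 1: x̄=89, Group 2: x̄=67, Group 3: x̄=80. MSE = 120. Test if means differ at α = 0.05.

Grand mean = 78.67. SS_between = 1957.33, MS_between = 978.67. F = 8.156, F_crit ≈ 3.467. Reject H₀.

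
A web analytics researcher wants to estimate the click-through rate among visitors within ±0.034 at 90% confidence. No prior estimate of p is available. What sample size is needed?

Conservative approach: use p = 0.5 (maximizes p(1-p) = 0.25). n = z²(0.25)/E² = 1.645²×0.25/0.034² = 585.2 → n = 586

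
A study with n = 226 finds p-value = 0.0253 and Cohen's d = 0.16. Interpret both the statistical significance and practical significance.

Statistically significant (p = 0.0253 < 0.05). Cohen's d = 0.16 indicates a very small effect size. Both statistical and practical significance should be considered.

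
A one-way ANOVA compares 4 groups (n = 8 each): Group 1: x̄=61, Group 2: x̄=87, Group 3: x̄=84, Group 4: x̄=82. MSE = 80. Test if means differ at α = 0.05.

Grand mean = 78.5. SS_between = 3368.0, MS_between = 1122.67. F = 14.033, F_crit ≈ 2.947. Reject H₀.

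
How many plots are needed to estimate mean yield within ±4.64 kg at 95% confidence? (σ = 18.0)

n = (z*σ/E)² = (1.96×18.0/4.64)² = 57.8 → n = 58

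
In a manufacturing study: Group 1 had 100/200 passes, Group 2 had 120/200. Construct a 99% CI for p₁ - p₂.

p̂₁ = 0.5, p̂₂ = 0.6. Difference = -0.1. CI = (-0.228, 0.028)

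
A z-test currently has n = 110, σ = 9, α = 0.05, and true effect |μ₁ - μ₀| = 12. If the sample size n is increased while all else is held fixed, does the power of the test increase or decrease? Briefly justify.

Power increases: a larger n shrinks the standard error σ/√n, moving the sampling distribution under H₁ further from the critical value.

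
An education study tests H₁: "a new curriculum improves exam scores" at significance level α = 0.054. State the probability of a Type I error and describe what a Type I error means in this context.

P(Type I error) = α = 0.054. A Type I error is rejecting H₀ when H₀ is actually true (false positive) — here, concluding that a new curriculum improves exam scores when in fact this is not the case. Consequence: adopting a curriculum that gives no real benefit — disruption for nothing.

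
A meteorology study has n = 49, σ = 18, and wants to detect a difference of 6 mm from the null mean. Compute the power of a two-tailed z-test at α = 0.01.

SE = σ/√n = 18/√49 = 2.571. Non-centrality λ = d/SE = 6/2.571 = 2.333. Power ≈ Φ(λ - z_{α/2}) = Φ(2.333 - 2.576) = Φ(-0.243) = 0.404.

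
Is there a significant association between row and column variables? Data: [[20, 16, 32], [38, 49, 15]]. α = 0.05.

χ² = 22.593. df = 2, critical = 5.991. Reject H₀. Variables are dependent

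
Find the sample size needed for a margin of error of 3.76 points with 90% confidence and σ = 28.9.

n = (z*σ/E)² = (1.645×28.9/3.76)² = 159.9 → n = 160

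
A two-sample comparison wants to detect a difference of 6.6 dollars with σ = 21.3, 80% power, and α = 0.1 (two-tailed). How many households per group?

n per group = 2(z_α/2 + z_β)²σ²/d² = 2×(1.645 + 0.84)²×21.3²/6.6² = 128.6 → n = 129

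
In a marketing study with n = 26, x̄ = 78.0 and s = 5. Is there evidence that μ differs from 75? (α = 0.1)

t = (x̄ - μ₀)/(s/√n) = (78.0 - 75)/(5/√26) = 3.059. df = 25, critical t = ±1.708. Reject H₀.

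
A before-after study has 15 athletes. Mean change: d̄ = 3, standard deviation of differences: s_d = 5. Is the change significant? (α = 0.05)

t = d̄/(s_d/√n) = 3/(5/√15) = 2.324. df = 14, critical t = ±2.145. Reject H₀.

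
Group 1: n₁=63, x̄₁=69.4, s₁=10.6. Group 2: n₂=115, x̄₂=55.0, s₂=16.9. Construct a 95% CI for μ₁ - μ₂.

Difference = 14.4. SE = √(10.6²/63 + 16.9²/115) = 2.066. CI = (10.35, 18.45)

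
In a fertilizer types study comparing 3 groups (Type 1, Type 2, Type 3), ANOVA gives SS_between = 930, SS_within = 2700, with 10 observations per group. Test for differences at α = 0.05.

df_between = 2, df_within = 27. F = MS_between/MS_within = 465.0/100.0 = 4.65. F_crit ≈ 3.354. Reject H₀. At least one mean differs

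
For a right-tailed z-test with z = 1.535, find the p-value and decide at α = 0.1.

p = P(Z > 1.535) = 1 - Φ(1.535) ≈ 0.0624. Since p < 0.1, reject H₀ (significant) at α = 0.1.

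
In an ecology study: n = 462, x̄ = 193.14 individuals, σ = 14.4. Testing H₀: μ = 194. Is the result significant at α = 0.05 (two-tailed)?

z = (193.14 - 194)/(14.4/√462) = -1.284. Since |z| ≤ 1.96, not significant at α = 0.05.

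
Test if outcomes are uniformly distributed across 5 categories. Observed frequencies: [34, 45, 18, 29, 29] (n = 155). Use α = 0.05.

Expected = 31 each. χ² = Σ(O-E)²/E = 12.323. df = 4, critical value = 9.488. Reject H₀.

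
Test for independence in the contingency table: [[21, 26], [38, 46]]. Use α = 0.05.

χ² = 0.004. df = 1, critical = 3.841. Fail to reject H₀. No evidence of dependence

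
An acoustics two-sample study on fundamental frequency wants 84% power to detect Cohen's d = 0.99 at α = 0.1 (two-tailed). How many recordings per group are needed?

z_{α/2} = 1.645, z_β = Φ⁻¹(0.84) = 0.994. For large effect (d = 0.99): n per group = 2(z_{α/2} + z_β)²/d² = 2(1.645 + 0.994)²/0.99² = 14.2 → 15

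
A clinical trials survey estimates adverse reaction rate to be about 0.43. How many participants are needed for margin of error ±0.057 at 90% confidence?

n = z²p(1-p)/E² = 1.645²×0.43×0.57/0.057² = 204.1 → n = 205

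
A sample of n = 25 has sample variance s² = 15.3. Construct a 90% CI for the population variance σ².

df = 24. χ²_{0.05} = 36.415, χ²_{0.95} = 13.848. CI for σ² = ((n-1)s²/χ²_{α/2}, (n-1)s²/χ²_{1-α/2}) = (24·15.3/36.415, 24·15.3/13.848) = (10.08, 26.52)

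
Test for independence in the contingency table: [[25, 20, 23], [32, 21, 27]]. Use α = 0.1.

χ² = 0.233. df = 2, critical = 4.605. Fail to reject H₀. No evidence of dependence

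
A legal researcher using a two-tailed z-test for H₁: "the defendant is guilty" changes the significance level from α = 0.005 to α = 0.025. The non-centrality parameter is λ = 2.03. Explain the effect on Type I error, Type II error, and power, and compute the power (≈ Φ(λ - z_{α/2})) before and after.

Increasing α from 0.005 to 0.025:
• Type I error rate increases (α is the Type I rate by definition).
• Critical value moves from z_{α/2} = 2.807 to 2.241, so power = Φ(λ - z_{α/2}) goes from Φ(2.03 - 2.807) = 0.219 to Φ(2.03 - 2.241) = 0.416.
• Type II error rate β = 1 - power therefore decreases (0.781 → 0.584).
Appropriate when false negatives are costly — here, acquitting a guilty person.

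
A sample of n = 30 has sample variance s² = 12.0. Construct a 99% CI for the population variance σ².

df = 29. χ²_{0.005} = 52.336, χ²_{0.995} = 13.121. CI for σ² = ((n-1)s²/χ²_{α/2}, (n-1)s²/χ²_{1-α/2}) = (29·12.0/52.336, 29·12.0/13.121) = (6.65, 26.52)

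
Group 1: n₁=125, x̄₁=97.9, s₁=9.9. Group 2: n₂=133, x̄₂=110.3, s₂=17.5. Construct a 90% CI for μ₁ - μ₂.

Difference = -12.4. SE = √(9.9²/125 + 17.5²/133) = 1.757. CI = (-15.29, -9.51)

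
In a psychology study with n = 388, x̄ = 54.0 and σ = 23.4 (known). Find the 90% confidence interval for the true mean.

CI = x̄ ± z*(σ/√n) = 54.0 ± 1.645(23.4/√388) = 54.0 ± 1.95 = (52.05, 55.95)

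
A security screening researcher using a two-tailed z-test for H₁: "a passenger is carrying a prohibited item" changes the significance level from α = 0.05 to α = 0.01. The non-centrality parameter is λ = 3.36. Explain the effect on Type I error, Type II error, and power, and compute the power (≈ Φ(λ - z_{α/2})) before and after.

Decreasing α from 0.05 to 0.01:
• Type I error rate decreases (α is the Type I rate by definition).
• Critical value moves from z_{α/2} = 1.96 to 2.576, so power = Φ(λ - z_{α/2}) goes from Φ(3.36 - 1.96) = 0.919 to Φ(3.36 - 2.576) = 0.783.
• Type II error rate β = 1 - power therefore increases (0.081 → 0.217).
Appropriate when false positives are costly — here, detaining an innocent passenger — delay and inconvenience.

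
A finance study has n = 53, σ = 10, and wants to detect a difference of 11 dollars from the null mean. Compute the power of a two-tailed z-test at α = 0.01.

SE = σ/√n = 10/√53 = 1.374. Non-centrality λ = d/SE = 11/1.374 = 8.008. Power ≈ Φ(λ - z_{α/2}) = Φ(8.008 - 2.576) = Φ(5.432) = 1.0.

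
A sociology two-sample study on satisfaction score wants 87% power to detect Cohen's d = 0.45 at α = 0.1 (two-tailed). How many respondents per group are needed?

z_{α/2} = 1.645, z_β = Φ⁻¹(0.87) = 1.126. For small effect (d = 0.45): n per group = 2(z_{α/2} + z_β)²/d² = 2(1.645 + 1.126)²/0.45² = 75.8 → 76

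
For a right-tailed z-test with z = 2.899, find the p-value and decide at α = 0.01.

p = P(Z > 2.899) = 1 - Φ(2.899) ≈ 0.0019. Since p < 0.01, reject H₀ (significant) at α = 0.01.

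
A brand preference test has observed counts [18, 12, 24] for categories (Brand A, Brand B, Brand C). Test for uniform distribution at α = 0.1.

Expected = 18 each. χ² = Σ(O-E)²/E = 4.0. df = 2, critical value = 4.605. Fail to reject H₀.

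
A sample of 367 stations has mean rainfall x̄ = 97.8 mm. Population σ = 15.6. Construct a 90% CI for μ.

CI = x̄ ± z*(σ/√n) = 97.8 ± 1.645(15.6/√367) = 97.8 ± 1.34 = (96.46, 99.14)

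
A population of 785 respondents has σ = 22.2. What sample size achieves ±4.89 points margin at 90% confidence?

Without FPC: n₀ = (1.645×22.2/4.89)² = 55.772. With FPC: n = n₀N/(n₀+N-1) = 52.1 → n = 53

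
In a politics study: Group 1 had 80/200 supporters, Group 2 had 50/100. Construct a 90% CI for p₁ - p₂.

p̂₁ = 0.4, p̂₂ = 0.5. Difference = -0.1. CI = (-0.2, 0.0)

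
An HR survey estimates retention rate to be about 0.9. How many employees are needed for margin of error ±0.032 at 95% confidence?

n = z²p(1-p)/E² = 1.96²×0.9×0.1/0.032² = 337.6 → n = 338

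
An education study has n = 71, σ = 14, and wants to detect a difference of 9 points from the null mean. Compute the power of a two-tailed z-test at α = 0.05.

SE = σ/√n = 14/√71 = 1.661. Non-centrality λ = d/SE = 9/1.661 = 5.417. Power ≈ Φ(λ - z_{α/2}) = Φ(5.417 - 1.96) = Φ(3.457) = 1.0.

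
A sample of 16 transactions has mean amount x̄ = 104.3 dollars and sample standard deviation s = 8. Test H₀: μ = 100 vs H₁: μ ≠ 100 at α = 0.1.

t = (x̄ - μ₀)/(s/√n) = (104.3 - 100)/(8/√16) = 2.15. df = 15, critical t = ±1.753. Reject H₀.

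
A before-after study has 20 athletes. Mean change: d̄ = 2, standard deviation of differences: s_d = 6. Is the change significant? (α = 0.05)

t = d̄/(s_d/√n) = 2/(6/√20) = 1.491. df = 19, critical t = ±2.093. Fail to reject H₀.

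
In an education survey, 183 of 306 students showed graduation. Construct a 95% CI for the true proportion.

p̂ = 0.598. CI = p̂ ± z*√(p̂(1-p̂)/n) = (0.543, 0.653)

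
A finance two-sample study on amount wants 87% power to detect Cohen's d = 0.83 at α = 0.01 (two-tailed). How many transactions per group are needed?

z_{α/2} = 2.576, z_β = Φ⁻¹(0.87) = 1.126. For large effect (d = 0.83): n per group = 2(z_{α/2} + z_β)²/d² = 2(2.576 + 1.126)²/0.83² = 39.8 → 40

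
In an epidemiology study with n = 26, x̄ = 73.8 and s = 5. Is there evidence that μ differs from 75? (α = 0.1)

t = (x̄ - μ₀)/(s/√n) = (73.8 - 75)/(5/√26) = -1.224. df = 25, critical t = ±1.708. Fail to reject H₀.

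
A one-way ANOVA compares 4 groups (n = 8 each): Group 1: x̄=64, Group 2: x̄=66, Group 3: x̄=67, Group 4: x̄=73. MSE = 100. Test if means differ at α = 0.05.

Grand mean = 67.5. SS_between = 360.0, MS_between = 120.0. F = 1.2, F_crit ≈ 2.947. Fail to reject H₀.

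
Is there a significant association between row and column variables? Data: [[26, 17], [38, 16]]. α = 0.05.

χ² = 1.046. df = 1, critical = 3.841. Fail to reject H₀. No evidence of dependence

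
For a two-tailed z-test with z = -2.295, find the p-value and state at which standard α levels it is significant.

p = 2·P(Z > |-2.295|) = 2·(1 - Φ(2.295)) ≈ 0.0217. Significant at α = 0.1; Significant at α = 0.05.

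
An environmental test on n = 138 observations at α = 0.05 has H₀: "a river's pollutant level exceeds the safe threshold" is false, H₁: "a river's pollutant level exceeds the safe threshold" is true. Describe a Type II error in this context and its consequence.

Type II error: failing to reject H₀ when it is false — concluding that a river's pollutant level exceeds the safe threshold is not supported when in fact it is. Consequence: allowing unsafe pollution to continue.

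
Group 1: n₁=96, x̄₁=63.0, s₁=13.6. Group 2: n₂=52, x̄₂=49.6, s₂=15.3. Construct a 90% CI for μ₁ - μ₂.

Difference = 13.4. SE = √(13.6²/96 + 15.3²/52) = 2.535. CI = (9.23, 17.57)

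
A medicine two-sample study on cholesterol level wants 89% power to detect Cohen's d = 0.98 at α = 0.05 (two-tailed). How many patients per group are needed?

z_{α/2} = 1.96, z_β = Φ⁻¹(0.89) = 1.227. For large effect (d = 0.98): n per group = 2(z_{α/2} + z_β)²/d² = 2(1.96 + 1.227)²/0.98² = 21.2 → 22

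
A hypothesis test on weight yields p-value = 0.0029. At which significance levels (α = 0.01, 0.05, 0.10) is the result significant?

p = 0.0029. Significant at: α = 0.01, 0.05, 0.1.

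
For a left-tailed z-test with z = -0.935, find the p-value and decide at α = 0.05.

p = P(Z < -0.935) = Φ(-0.935) ≈ 0.1749. Since p ≥ 0.05, fail to reject H₀ (not significant) at α = 0.05.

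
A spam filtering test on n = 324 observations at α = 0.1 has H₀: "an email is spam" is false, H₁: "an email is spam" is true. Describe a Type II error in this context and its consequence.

Type II error: failing to reject H₀ when it is false — concluding that an email is spam is not supported when in fact it is. Consequence: a spam email lands in the inbox.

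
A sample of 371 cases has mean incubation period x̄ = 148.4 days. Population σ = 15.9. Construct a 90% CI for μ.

CI = x̄ ± z*(σ/√n) = 148.4 ± 1.645(15.9/√371) = 148.4 ± 1.36 = (147.04, 149.76)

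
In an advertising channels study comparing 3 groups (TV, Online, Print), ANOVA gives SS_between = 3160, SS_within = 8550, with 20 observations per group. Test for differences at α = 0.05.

df_between = 2, df_within = 57. F = MS_between/MS_within = 1580.0/150.0 = 10.533. F_crit ≈ 3.159. Reject H₀. At least one mean differs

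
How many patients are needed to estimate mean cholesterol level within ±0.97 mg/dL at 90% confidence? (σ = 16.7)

n = (z*σ/E)² = (1.645×16.7/0.97)² = 802.1 → n = 803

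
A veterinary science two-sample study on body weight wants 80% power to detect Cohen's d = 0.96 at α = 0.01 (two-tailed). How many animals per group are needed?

z_{α/2} = 2.576, z_β = Φ⁻¹(0.8) = 0.842. For large effect (d = 0.96): n per group = 2(z_{α/2} + z_β)²/d² = 2(2.576 + 0.842)²/0.96² = 25.4 → 26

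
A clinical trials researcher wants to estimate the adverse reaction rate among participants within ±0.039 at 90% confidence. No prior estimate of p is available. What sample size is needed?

Conservative approach: use p = 0.5 (maximizes p(1-p) = 0.25). n = z²(0.25)/E² = 1.645²×0.25/0.039² = 444.8 → n = 445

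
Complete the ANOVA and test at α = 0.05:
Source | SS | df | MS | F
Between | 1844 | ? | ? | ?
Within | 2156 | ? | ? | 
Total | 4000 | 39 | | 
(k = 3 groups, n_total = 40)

df_between = 2, df_within = 37. MS_between = 922.0, MS_within = 58.27. F = 15.823, F_crit ≈ 3.252. Reject H₀.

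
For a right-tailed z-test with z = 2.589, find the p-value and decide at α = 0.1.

p = P(Z > 2.589) = 1 - Φ(2.589) ≈ 0.0048. Since p < 0.1, reject H₀ (significant) at α = 0.1.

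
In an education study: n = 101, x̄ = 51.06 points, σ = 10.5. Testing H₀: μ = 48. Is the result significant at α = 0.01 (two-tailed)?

z = (51.06 - 48)/(10.5/√101) = 2.929. Since |z| > 2.576, significant at α = 0.01.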